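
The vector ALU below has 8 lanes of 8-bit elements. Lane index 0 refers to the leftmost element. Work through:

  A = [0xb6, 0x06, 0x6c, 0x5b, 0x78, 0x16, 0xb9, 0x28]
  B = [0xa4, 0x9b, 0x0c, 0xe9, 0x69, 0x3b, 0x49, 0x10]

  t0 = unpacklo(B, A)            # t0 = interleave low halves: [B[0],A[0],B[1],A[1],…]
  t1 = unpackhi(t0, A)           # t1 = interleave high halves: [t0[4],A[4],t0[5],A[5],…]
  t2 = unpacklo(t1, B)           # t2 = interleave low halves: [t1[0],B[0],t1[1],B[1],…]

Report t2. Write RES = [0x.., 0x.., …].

  t0: a4 b6 9b 06 0c 6c e9 5b
  t1: 0c 78 6c 16 e9 b9 5b 28
  t2: 0c a4 78 9b 6c 0c 16 e9

RES = [0x0c, 0xa4, 0x78, 0x9b, 0x6c, 0x0c, 0x16, 0xe9]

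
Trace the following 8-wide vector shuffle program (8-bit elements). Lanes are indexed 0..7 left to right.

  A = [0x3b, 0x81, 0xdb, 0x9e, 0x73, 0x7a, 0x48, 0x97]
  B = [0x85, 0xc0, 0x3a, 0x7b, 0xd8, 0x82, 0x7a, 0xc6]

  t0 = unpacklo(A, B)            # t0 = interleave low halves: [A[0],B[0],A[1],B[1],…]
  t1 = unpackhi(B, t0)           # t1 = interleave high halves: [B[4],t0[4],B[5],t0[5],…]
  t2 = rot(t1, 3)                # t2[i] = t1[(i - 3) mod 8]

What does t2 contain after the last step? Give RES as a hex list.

→ t0 |3b|85|81|c0|db|3a|9e|7b|
→ t1 |d8|db|82|3a|7a|9e|c6|7b|
→ t2 |9e|c6|7b|d8|db|82|3a|7a|

RES = [ 0x9e  0xc6  0x7b  0xd8  0xdb  0x82  0x3a  0x7a ]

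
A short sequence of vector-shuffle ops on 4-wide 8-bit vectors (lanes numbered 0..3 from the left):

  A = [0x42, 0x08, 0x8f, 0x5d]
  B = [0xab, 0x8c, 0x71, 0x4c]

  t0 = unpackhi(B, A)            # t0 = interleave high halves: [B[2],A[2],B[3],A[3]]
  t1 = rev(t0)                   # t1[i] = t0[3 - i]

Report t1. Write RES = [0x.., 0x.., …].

RES = [0x5d, 0x4c, 0x8f, 0x71]

  t0: 71 8f 4c 5d
  t1: 5d 4c 8f 71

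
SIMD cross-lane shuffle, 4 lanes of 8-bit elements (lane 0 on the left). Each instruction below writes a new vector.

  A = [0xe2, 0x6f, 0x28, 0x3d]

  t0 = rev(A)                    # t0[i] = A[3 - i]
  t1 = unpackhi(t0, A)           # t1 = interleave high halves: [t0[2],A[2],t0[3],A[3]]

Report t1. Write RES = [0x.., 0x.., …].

  t0: 3d 28 6f e2
  t1: 6f 28 e2 3d

RES = [ 0x6f  0x28  0xe2  0x3d ]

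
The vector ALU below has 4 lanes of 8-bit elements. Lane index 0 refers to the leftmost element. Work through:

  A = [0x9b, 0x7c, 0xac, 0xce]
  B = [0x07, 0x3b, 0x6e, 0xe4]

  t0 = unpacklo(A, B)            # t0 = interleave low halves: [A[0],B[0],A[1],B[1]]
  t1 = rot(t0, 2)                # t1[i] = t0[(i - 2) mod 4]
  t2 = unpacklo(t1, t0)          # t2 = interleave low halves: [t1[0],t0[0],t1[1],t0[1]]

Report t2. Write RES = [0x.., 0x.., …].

  t0: 9b 07 7c 3b
  t1: 7c 3b 9b 07
  t2: 7c 9b 3b 07

RES = [ 0x7c  0x9b  0x3b  0x07 ]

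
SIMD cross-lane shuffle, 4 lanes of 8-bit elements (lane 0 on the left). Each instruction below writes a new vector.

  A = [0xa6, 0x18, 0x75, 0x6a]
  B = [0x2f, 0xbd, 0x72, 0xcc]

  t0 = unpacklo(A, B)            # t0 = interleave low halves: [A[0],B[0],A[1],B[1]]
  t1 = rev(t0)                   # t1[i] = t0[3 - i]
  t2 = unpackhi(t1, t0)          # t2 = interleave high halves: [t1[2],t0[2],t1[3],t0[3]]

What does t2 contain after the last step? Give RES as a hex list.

RES = [ 0x2f  0x18  0xa6  0xbd ]

t0 = [0xa6, 0x2f, 0x18, 0xbd]
t1 = [0xbd, 0x18, 0x2f, 0xa6]
t2 = [0x2f, 0x18, 0xa6, 0xbd]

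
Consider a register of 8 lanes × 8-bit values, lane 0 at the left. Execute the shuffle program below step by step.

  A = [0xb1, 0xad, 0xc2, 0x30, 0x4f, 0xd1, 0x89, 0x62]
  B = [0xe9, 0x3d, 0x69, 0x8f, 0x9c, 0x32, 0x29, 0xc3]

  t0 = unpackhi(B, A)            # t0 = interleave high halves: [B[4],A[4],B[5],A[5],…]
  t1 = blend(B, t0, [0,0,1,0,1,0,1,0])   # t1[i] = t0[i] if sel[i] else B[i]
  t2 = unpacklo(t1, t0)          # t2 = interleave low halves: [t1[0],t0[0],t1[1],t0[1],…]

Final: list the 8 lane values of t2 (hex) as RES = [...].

  t0: 9c 4f 32 d1 29 89 c3 62
  t1: e9 3d 32 8f 29 32 c3 c3
  t2: e9 9c 3d 4f 32 32 8f d1

RES = [0xe9, 0x9c, 0x3d, 0x4f, 0x32, 0x32, 0x8f, 0xd1]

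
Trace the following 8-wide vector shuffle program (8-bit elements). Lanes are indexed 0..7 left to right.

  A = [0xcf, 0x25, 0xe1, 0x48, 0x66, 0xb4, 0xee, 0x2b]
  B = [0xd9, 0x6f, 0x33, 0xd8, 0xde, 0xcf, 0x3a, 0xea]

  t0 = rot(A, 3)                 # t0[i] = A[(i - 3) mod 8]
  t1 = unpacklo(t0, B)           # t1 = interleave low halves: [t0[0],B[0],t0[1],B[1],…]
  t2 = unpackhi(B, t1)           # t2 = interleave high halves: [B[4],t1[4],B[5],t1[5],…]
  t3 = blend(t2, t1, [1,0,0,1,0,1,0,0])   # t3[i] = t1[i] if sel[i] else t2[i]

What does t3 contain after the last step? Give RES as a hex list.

t0 = [0xb4, 0xee, 0x2b, 0xcf, 0x25, 0xe1, 0x48, 0x66]
t1 = [0xb4, 0xd9, 0xee, 0x6f, 0x2b, 0x33, 0xcf, 0xd8]
t2 = [0xde, 0x2b, 0xcf, 0x33, 0x3a, 0xcf, 0xea, 0xd8]
t3 = [0xb4, 0x2b, 0xcf, 0x6f, 0x3a, 0x33, 0xea, 0xd8]

RES = [ 0xb4  0x2b  0xcf  0x6f  0x3a  0x33  0xea  0xd8 ]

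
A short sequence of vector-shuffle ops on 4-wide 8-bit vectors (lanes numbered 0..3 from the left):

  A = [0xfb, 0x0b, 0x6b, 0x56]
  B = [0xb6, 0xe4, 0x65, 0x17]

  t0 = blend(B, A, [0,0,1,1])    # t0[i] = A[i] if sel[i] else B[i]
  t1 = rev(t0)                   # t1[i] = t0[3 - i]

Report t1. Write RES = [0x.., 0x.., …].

RES = [0x56, 0x6b, 0xe4, 0xb6]

t0 = [0xb6, 0xe4, 0x6b, 0x56]
t1 = [0x56, 0x6b, 0xe4, 0xb6]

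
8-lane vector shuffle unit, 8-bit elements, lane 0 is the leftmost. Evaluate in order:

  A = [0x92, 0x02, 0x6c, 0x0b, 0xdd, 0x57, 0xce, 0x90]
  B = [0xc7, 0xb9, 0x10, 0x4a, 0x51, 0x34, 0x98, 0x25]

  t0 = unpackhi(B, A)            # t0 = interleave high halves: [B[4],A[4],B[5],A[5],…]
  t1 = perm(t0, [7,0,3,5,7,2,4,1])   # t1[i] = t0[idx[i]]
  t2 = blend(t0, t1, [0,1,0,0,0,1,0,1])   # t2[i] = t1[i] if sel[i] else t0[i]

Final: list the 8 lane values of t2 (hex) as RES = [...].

RES = [ 0x51  0x51  0x34  0x57  0x98  0x34  0x25  0xdd ]

  t0: 51 dd 34 57 98 ce 25 90
  t1: 90 51 57 ce 90 34 98 dd
  t2: 51 51 34 57 98 34 25 dd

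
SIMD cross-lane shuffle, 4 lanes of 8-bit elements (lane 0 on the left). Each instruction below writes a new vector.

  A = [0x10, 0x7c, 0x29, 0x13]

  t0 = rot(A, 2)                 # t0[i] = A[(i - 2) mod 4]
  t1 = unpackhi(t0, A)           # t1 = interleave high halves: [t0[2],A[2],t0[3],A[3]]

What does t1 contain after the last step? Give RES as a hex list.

→ t0 |29|13|10|7c|
→ t1 |10|29|7c|13|

RES = [0x10, 0x29, 0x7c, 0x13]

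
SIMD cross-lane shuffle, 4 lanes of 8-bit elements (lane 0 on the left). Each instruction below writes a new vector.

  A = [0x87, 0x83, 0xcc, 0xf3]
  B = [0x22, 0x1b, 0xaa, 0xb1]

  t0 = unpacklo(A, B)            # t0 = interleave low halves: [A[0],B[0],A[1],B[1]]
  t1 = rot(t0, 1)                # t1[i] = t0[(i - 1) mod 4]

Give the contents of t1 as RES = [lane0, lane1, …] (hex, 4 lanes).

RES = [0x1b, 0x87, 0x22, 0x83]

t0 = [0x87, 0x22, 0x83, 0x1b]
t1 = [0x1b, 0x87, 0x22, 0x83]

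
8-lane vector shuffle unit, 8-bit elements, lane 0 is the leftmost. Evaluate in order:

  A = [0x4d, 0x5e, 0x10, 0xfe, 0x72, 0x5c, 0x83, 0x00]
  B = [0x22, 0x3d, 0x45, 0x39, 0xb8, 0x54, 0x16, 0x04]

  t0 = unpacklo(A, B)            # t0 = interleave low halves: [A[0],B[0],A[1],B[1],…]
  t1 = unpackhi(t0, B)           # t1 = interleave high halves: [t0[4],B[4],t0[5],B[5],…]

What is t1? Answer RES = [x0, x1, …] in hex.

  t0: 4d 22 5e 3d 10 45 fe 39
  t1: 10 b8 45 54 fe 16 39 04

RES = [0x10, 0xb8, 0x45, 0x54, 0xfe, 0x16, 0x39, 0x04]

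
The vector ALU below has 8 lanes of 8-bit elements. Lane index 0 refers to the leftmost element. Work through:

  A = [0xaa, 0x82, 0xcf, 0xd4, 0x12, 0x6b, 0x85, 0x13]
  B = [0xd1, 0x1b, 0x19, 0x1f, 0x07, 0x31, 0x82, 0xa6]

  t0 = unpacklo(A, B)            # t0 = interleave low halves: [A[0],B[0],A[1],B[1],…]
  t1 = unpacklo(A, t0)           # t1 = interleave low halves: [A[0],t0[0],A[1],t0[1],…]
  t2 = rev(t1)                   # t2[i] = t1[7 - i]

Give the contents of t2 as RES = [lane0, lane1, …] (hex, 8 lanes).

RES = [0x1b, 0xd4, 0x82, 0xcf, 0xd1, 0x82, 0xaa, 0xaa]

→ t0 |aa|d1|82|1b|cf|19|d4|1f|
→ t1 |aa|aa|82|d1|cf|82|d4|1b|
→ t2 |1b|d4|82|cf|d1|82|aa|aa|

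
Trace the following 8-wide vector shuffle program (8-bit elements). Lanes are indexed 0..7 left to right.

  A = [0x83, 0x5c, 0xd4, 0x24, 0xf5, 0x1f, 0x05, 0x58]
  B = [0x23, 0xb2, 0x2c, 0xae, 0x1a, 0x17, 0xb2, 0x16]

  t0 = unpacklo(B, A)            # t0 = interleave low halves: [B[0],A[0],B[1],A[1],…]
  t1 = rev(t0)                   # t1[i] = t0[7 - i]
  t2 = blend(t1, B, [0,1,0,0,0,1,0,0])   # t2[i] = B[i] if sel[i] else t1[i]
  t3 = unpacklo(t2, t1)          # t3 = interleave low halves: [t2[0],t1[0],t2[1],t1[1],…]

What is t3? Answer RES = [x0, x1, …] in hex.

  t0: 23 83 b2 5c 2c d4 ae 24
  t1: 24 ae d4 2c 5c b2 83 23
  t2: 24 b2 d4 2c 5c 17 83 23
  t3: 24 24 b2 ae d4 d4 2c 2c

RES = [ 0x24  0x24  0xb2  0xae  0xd4  0xd4  0x2c  0x2c ]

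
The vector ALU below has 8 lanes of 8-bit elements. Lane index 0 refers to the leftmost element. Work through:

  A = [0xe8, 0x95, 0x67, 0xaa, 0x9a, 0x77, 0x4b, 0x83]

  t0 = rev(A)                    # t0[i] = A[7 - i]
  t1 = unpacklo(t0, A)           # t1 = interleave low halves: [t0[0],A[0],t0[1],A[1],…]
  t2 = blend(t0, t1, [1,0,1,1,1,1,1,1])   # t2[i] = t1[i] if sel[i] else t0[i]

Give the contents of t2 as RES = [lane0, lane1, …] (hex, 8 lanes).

→ t0 |83|4b|77|9a|aa|67|95|e8|
→ t1 |83|e8|4b|95|77|67|9a|aa|
→ t2 |83|4b|4b|95|77|67|9a|aa|

RES = [ 0x83  0x4b  0x4b  0x95  0x77  0x67  0x9a  0xaa ]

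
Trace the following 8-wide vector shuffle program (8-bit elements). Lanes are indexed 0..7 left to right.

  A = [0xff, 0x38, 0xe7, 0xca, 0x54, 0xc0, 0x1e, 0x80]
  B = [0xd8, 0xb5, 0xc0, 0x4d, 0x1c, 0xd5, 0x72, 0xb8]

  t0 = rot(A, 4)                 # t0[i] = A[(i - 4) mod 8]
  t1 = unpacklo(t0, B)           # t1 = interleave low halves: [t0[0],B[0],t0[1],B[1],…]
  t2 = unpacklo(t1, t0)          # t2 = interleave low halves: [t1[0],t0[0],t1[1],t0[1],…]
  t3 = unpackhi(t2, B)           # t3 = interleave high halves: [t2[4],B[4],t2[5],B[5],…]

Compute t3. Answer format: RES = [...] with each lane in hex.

RES = [0xc0, 0x1c, 0x1e, 0xd5, 0xb5, 0x72, 0x80, 0xb8]

→ t0 |54|c0|1e|80|ff|38|e7|ca|
→ t1 |54|d8|c0|b5|1e|c0|80|4d|
→ t2 |54|54|d8|c0|c0|1e|b5|80|
→ t3 |c0|1c|1e|d5|b5|72|80|b8|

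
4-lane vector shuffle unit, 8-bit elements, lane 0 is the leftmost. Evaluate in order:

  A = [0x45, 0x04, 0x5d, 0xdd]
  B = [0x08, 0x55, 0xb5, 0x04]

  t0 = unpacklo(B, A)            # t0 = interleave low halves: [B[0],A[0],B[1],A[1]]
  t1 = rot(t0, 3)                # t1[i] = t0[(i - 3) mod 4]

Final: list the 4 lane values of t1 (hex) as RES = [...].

RES = [0x45, 0x55, 0x04, 0x08]

t0 = [0x08, 0x45, 0x55, 0x04]
t1 = [0x45, 0x55, 0x04, 0x08]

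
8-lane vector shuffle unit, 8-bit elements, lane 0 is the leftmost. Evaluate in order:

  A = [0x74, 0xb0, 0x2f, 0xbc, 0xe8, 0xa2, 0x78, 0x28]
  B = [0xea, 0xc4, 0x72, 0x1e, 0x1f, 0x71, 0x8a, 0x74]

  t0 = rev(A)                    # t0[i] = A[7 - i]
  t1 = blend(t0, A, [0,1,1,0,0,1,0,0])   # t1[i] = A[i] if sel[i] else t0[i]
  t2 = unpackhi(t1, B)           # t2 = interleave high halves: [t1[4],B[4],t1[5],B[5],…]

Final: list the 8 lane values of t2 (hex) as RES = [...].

RES = [0xbc, 0x1f, 0xa2, 0x71, 0xb0, 0x8a, 0x74, 0x74]

  t0: 28 78 a2 e8 bc 2f b0 74
  t1: 28 b0 2f e8 bc a2 b0 74
  t2: bc 1f a2 71 b0 8a 74 74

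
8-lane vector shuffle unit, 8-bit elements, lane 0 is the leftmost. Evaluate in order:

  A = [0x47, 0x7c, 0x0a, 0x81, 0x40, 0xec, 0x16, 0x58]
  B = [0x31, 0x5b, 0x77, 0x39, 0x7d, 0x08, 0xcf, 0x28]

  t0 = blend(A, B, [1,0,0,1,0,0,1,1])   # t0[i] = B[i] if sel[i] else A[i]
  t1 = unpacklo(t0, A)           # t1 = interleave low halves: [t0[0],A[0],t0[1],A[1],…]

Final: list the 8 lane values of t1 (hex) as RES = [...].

→ t0 |31|7c|0a|39|40|ec|cf|28|
→ t1 |31|47|7c|7c|0a|0a|39|81|

RES = [0x31, 0x47, 0x7c, 0x7c, 0x0a, 0x0a, 0x39, 0x81]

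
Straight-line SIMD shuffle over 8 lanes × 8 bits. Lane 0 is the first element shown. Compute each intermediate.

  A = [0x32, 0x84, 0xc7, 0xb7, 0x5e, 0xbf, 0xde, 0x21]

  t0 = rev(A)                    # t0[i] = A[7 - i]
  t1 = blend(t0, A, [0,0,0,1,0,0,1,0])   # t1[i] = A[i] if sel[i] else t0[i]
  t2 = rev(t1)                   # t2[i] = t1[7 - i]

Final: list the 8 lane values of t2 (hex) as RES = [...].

t0 = [0x21, 0xde, 0xbf, 0x5e, 0xb7, 0xc7, 0x84, 0x32]
t1 = [0x21, 0xde, 0xbf, 0xb7, 0xb7, 0xc7, 0xde, 0x32]
t2 = [0x32, 0xde, 0xc7, 0xb7, 0xb7, 0xbf, 0xde, 0x21]

RES = [ 0x32  0xde  0xc7  0xb7  0xb7  0xbf  0xde  0x21 ]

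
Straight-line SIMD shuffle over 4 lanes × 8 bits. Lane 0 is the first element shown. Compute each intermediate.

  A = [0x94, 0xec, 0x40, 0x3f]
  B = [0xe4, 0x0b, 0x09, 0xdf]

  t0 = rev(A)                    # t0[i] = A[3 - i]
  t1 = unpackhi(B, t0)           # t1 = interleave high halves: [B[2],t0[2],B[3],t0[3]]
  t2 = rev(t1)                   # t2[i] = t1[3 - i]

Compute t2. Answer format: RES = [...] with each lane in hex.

→ t0 |3f|40|ec|94|
→ t1 |09|ec|df|94|
→ t2 |94|df|ec|09|

RES = [ 0x94  0xdf  0xec  0x09 ]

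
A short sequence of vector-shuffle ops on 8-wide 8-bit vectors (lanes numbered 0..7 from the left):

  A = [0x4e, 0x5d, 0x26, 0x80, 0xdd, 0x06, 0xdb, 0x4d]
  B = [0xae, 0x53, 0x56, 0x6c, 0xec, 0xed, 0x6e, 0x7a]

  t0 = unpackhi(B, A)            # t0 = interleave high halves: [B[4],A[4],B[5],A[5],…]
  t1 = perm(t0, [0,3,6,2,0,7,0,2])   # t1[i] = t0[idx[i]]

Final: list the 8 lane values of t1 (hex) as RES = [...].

RES = [0xec, 0x06, 0x7a, 0xed, 0xec, 0x4d, 0xec, 0xed]

  t0: ec dd ed 06 6e db 7a 4d
  t1: ec 06 7a ed ec 4d ec ed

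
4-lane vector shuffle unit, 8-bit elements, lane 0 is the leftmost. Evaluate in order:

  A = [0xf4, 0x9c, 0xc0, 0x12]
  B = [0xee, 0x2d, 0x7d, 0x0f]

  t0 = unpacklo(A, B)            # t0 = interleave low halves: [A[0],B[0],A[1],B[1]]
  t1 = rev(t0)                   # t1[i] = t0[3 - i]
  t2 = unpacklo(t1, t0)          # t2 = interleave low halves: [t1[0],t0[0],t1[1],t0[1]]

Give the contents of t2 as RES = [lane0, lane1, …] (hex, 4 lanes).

→ t0 |f4|ee|9c|2d|
→ t1 |2d|9c|ee|f4|
→ t2 |2d|f4|9c|ee|

RES = [ 0x2d  0xf4  0x9c  0xee ]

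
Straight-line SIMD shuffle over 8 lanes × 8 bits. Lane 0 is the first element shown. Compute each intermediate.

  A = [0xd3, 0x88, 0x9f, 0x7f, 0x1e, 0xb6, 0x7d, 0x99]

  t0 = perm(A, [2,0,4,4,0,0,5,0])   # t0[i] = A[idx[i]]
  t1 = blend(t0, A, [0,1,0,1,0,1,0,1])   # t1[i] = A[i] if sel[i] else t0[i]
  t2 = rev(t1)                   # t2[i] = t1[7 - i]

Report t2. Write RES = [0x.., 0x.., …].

RES = [0x99, 0xb6, 0xb6, 0xd3, 0x7f, 0x1e, 0x88, 0x9f]

→ t0 |9f|d3|1e|1e|d3|d3|b6|d3|
→ t1 |9f|88|1e|7f|d3|b6|b6|99|
→ t2 |99|b6|b6|d3|7f|1e|88|9f|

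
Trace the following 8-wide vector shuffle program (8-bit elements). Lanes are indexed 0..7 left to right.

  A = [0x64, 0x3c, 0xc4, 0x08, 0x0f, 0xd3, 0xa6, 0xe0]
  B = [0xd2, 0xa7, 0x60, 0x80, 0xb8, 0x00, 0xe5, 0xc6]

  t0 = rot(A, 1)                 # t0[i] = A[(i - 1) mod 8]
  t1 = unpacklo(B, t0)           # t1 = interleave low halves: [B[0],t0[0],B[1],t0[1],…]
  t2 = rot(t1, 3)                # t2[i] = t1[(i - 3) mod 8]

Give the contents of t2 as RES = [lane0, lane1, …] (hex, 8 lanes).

  t0: e0 64 3c c4 08 0f d3 a6
  t1: d2 e0 a7 64 60 3c 80 c4
  t2: 3c 80 c4 d2 e0 a7 64 60

RES = [ 0x3c  0x80  0xc4  0xd2  0xe0  0xa7  0x64  0x60 ]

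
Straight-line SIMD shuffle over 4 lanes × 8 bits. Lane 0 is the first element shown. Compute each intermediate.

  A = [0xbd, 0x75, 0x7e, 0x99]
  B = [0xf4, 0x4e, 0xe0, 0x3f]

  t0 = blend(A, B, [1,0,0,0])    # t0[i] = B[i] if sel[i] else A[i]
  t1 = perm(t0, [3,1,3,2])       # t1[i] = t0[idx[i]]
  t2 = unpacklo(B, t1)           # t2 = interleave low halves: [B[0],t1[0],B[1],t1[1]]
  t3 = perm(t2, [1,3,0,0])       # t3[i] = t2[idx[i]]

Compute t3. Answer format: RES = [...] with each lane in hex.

RES = [0x99, 0x75, 0xf4, 0xf4]

→ t0 |f4|75|7e|99|
→ t1 |99|75|99|7e|
→ t2 |f4|99|4e|75|
→ t3 |99|75|f4|f4|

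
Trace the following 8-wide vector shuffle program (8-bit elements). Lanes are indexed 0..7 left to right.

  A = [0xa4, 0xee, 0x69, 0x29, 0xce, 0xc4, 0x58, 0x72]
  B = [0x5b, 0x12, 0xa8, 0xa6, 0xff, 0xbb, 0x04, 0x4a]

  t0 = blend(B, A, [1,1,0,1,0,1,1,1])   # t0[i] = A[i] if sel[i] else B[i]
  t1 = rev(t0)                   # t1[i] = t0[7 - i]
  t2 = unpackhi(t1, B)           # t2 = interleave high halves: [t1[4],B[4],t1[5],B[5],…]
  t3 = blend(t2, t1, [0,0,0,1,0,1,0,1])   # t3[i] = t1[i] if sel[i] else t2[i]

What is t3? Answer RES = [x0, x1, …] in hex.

  t0: a4 ee a8 29 ff c4 58 72
  t1: 72 58 c4 ff 29 a8 ee a4
  t2: 29 ff a8 bb ee 04 a4 4a
  t3: 29 ff a8 ff ee a8 a4 a4

RES = [ 0x29  0xff  0xa8  0xff  0xee  0xa8  0xa4  0xa4 ]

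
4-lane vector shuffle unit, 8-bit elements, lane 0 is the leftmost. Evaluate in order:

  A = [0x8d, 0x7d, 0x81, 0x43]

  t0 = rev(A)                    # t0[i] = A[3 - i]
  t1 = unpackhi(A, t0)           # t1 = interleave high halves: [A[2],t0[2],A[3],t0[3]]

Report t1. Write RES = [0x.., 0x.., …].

→ t0 |43|81|7d|8d|
→ t1 |81|7d|43|8d|

RES = [ 0x81  0x7d  0x43  0x8d ]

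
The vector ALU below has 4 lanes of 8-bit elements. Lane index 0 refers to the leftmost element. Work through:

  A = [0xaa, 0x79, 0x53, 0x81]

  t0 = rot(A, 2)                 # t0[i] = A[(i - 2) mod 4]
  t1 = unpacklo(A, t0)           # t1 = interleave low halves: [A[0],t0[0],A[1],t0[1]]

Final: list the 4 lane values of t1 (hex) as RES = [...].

→ t0 |53|81|aa|79|
→ t1 |aa|53|79|81|

RES = [ 0xaa  0x53  0x79  0x81 ]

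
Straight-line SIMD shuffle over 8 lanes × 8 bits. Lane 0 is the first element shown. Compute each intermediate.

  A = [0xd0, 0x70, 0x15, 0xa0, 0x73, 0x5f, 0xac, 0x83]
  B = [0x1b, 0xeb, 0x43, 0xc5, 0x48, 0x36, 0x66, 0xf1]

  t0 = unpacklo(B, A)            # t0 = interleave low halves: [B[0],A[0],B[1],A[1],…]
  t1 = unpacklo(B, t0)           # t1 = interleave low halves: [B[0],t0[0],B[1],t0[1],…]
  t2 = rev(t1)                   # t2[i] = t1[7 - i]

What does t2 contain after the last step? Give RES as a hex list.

  t0: 1b d0 eb 70 43 15 c5 a0
  t1: 1b 1b eb d0 43 eb c5 70
  t2: 70 c5 eb 43 d0 eb 1b 1b

RES = [0x70, 0xc5, 0xeb, 0x43, 0xd0, 0xeb, 0x1b, 0x1b]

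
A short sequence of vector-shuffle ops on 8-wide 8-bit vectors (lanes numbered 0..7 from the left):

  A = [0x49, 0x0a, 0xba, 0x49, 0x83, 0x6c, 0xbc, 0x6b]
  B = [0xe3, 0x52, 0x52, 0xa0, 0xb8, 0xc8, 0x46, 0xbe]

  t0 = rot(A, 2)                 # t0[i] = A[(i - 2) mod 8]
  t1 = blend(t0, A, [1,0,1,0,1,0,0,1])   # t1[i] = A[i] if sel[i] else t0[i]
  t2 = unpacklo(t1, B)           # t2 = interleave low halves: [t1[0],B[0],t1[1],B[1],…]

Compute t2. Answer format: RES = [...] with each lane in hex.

RES = [0x49, 0xe3, 0x6b, 0x52, 0xba, 0x52, 0x0a, 0xa0]

→ t0 |bc|6b|49|0a|ba|49|83|6c|
→ t1 |49|6b|ba|0a|83|49|83|6b|
→ t2 |49|e3|6b|52|ba|52|0a|a0|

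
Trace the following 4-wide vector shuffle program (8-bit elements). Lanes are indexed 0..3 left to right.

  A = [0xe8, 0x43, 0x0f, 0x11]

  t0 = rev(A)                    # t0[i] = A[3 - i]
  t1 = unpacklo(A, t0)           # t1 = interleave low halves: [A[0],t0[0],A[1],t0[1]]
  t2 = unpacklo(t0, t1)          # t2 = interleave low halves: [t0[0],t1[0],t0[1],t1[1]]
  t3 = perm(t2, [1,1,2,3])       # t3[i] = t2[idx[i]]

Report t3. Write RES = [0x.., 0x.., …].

RES = [0xe8, 0xe8, 0x0f, 0x11]

t0 = [0x11, 0x0f, 0x43, 0xe8]
t1 = [0xe8, 0x11, 0x43, 0x0f]
t2 = [0x11, 0xe8, 0x0f, 0x11]
t3 = [0xe8, 0xe8, 0x0f, 0x11]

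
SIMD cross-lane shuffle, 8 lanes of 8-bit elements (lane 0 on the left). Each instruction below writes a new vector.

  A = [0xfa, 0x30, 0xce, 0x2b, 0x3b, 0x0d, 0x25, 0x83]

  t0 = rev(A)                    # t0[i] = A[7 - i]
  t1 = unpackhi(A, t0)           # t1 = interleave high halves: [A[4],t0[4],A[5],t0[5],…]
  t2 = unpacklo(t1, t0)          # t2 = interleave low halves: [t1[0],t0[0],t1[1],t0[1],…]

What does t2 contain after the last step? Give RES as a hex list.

RES = [ 0x3b  0x83  0x2b  0x25  0x0d  0x0d  0xce  0x3b ]

→ t0 |83|25|0d|3b|2b|ce|30|fa|
→ t1 |3b|2b|0d|ce|25|30|83|fa|
→ t2 |3b|83|2b|25|0d|0d|ce|3b|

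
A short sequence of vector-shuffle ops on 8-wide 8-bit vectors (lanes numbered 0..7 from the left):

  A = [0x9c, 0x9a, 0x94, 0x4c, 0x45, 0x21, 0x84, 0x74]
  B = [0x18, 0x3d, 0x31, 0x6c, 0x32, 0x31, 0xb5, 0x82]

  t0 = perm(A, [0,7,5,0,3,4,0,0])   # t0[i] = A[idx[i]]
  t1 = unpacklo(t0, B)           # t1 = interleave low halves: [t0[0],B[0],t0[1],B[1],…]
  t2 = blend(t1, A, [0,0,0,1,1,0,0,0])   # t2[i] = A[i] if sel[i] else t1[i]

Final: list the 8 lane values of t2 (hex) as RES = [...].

RES = [0x9c, 0x18, 0x74, 0x4c, 0x45, 0x31, 0x9c, 0x6c]

→ t0 |9c|74|21|9c|4c|45|9c|9c|
→ t1 |9c|18|74|3d|21|31|9c|6c|
→ t2 |9c|18|74|4c|45|31|9c|6c|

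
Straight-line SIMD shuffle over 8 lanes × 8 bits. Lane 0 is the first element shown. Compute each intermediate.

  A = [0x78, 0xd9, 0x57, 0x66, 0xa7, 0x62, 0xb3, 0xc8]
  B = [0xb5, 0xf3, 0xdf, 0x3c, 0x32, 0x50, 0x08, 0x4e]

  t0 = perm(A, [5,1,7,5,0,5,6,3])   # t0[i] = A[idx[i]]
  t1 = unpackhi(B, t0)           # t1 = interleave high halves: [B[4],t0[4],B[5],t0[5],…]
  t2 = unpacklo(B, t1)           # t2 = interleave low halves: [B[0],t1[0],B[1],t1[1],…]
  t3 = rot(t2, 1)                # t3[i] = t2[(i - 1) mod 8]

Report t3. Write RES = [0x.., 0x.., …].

t0 = [0x62, 0xd9, 0xc8, 0x62, 0x78, 0x62, 0xb3, 0x66]
t1 = [0x32, 0x78, 0x50, 0x62, 0x08, 0xb3, 0x4e, 0x66]
t2 = [0xb5, 0x32, 0xf3, 0x78, 0xdf, 0x50, 0x3c, 0x62]
t3 = [0x62, 0xb5, 0x32, 0xf3, 0x78, 0xdf, 0x50, 0x3c]

RES = [ 0x62  0xb5  0x32  0xf3  0x78  0xdf  0x50  0x3c ]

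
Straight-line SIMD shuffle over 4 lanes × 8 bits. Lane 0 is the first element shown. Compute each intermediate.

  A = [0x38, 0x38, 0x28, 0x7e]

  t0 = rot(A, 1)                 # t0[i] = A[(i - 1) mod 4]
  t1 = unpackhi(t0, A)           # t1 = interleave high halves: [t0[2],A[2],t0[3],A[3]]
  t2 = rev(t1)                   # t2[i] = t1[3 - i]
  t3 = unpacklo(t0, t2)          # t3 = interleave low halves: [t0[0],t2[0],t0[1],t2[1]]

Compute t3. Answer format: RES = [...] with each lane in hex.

RES = [0x7e, 0x7e, 0x38, 0x28]

  t0: 7e 38 38 28
  t1: 38 28 28 7e
  t2: 7e 28 28 38
  t3: 7e 7e 38 28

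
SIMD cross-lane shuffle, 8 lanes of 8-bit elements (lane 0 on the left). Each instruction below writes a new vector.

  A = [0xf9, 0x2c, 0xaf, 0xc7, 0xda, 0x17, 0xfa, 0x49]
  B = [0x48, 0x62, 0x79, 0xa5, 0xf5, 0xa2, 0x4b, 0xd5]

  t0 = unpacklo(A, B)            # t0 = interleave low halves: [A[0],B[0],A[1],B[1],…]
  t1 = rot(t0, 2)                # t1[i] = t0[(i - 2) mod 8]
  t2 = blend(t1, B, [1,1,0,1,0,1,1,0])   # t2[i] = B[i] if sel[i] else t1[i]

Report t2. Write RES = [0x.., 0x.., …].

→ t0 |f9|48|2c|62|af|79|c7|a5|
→ t1 |c7|a5|f9|48|2c|62|af|79|
→ t2 |48|62|f9|a5|2c|a2|4b|79|

RES = [0x48, 0x62, 0xf9, 0xa5, 0x2c, 0xa2, 0x4b, 0x79]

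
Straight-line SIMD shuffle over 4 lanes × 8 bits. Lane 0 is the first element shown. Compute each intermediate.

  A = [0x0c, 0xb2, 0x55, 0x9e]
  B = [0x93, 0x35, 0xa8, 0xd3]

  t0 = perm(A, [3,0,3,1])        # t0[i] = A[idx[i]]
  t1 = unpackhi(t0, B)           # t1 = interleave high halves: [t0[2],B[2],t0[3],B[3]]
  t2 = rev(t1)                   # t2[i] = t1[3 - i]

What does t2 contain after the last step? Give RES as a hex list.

RES = [0xd3, 0xb2, 0xa8, 0x9e]

→ t0 |9e|0c|9e|b2|
→ t1 |9e|a8|b2|d3|
→ t2 |d3|b2|a8|9e|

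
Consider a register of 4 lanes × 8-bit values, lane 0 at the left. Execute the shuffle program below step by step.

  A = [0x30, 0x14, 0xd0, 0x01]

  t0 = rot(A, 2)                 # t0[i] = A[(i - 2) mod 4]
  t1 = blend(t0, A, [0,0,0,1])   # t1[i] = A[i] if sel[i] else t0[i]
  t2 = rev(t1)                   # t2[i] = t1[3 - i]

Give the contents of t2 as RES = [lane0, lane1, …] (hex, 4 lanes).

RES = [0x01, 0x30, 0x01, 0xd0]

  t0: d0 01 30 14
  t1: d0 01 30 01
  t2: 01 30 01 d0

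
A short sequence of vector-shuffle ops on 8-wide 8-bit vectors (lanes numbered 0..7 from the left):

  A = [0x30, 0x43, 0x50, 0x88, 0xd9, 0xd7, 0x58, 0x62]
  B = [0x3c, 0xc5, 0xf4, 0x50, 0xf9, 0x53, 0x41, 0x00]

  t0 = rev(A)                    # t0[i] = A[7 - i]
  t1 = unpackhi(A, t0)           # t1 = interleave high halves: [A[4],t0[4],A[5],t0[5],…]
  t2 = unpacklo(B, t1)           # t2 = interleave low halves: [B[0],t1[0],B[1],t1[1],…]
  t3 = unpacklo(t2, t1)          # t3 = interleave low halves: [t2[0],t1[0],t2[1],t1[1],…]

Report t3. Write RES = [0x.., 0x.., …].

RES = [0x3c, 0xd9, 0xd9, 0x88, 0xc5, 0xd7, 0x88, 0x50]

  t0: 62 58 d7 d9 88 50 43 30
  t1: d9 88 d7 50 58 43 62 30
  t2: 3c d9 c5 88 f4 d7 50 50
  t3: 3c d9 d9 88 c5 d7 88 50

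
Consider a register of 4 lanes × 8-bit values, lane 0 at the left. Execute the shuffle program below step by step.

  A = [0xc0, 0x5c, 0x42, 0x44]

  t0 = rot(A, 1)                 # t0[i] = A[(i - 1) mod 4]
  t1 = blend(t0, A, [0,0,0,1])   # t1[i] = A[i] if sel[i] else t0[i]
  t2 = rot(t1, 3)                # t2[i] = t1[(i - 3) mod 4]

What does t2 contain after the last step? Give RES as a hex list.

→ t0 |44|c0|5c|42|
→ t1 |44|c0|5c|44|
→ t2 |c0|5c|44|44|

RES = [0xc0, 0x5c, 0x44, 0x44]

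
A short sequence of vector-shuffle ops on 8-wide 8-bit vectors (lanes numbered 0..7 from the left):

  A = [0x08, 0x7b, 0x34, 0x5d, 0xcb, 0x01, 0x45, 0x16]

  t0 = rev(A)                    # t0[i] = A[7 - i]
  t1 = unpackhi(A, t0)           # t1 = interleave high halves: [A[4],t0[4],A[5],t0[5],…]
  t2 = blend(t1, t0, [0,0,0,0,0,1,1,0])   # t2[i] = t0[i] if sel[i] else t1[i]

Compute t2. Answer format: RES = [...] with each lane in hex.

RES = [0xcb, 0x5d, 0x01, 0x34, 0x45, 0x34, 0x7b, 0x08]

  t0: 16 45 01 cb 5d 34 7b 08
  t1: cb 5d 01 34 45 7b 16 08
  t2: cb 5d 01 34 45 34 7b 08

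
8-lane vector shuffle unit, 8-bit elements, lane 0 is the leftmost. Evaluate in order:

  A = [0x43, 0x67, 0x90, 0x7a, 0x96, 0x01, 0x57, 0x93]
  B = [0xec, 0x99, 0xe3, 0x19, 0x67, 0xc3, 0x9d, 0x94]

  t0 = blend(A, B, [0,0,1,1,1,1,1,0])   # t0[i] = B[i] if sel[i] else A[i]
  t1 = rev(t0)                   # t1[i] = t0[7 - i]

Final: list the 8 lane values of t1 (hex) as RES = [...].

  t0: 43 67 e3 19 67 c3 9d 93
  t1: 93 9d c3 67 19 e3 67 43

RES = [0x93, 0x9d, 0xc3, 0x67, 0x19, 0xe3, 0x67, 0x43]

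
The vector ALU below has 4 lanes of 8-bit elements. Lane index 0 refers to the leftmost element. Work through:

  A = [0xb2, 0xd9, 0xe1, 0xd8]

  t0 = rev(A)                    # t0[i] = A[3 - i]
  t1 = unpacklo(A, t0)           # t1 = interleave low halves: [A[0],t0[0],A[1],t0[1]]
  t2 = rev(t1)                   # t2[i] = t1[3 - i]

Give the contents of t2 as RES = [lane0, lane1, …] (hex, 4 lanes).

RES = [ 0xe1  0xd9  0xd8  0xb2 ]

t0 = [0xd8, 0xe1, 0xd9, 0xb2]
t1 = [0xb2, 0xd8, 0xd9, 0xe1]
t2 = [0xe1, 0xd9, 0xd8, 0xb2]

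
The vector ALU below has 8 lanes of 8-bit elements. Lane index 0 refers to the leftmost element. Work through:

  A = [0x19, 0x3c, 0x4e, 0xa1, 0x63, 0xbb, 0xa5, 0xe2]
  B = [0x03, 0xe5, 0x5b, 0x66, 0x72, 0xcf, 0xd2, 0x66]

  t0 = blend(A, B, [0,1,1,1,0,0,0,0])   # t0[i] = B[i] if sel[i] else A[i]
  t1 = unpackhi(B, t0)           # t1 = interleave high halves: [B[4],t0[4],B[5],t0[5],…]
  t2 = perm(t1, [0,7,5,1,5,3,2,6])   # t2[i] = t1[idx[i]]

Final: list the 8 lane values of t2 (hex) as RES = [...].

RES = [0x72, 0xe2, 0xa5, 0x63, 0xa5, 0xbb, 0xcf, 0x66]

→ t0 |19|e5|5b|66|63|bb|a5|e2|
→ t1 |72|63|cf|bb|d2|a5|66|e2|
→ t2 |72|e2|a5|63|a5|bb|cf|66|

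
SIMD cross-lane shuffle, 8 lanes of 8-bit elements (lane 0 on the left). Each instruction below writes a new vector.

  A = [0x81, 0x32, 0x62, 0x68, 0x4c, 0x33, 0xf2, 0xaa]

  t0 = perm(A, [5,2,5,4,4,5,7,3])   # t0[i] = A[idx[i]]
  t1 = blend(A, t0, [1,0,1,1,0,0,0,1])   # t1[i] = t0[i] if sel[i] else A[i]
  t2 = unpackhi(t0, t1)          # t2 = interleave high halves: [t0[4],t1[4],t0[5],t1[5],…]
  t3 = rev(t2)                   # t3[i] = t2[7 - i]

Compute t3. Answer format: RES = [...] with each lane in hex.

→ t0 |33|62|33|4c|4c|33|aa|68|
→ t1 |33|32|33|4c|4c|33|f2|68|
→ t2 |4c|4c|33|33|aa|f2|68|68|
→ t3 |68|68|f2|aa|33|33|4c|4c|

RES = [0x68, 0x68, 0xf2, 0xaa, 0x33, 0x33, 0x4c, 0x4c]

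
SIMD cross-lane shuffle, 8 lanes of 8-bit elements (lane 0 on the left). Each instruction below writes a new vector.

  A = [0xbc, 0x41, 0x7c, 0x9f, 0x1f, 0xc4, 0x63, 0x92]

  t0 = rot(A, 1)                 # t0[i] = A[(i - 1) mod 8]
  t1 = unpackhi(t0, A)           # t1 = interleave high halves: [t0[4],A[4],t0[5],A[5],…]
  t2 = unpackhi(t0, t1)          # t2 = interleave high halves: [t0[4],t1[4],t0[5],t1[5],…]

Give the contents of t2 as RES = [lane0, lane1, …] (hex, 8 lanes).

RES = [0x9f, 0xc4, 0x1f, 0x63, 0xc4, 0x63, 0x63, 0x92]

t0 = [0x92, 0xbc, 0x41, 0x7c, 0x9f, 0x1f, 0xc4, 0x63]
t1 = [0x9f, 0x1f, 0x1f, 0xc4, 0xc4, 0x63, 0x63, 0x92]
t2 = [0x9f, 0xc4, 0x1f, 0x63, 0xc4, 0x63, 0x63, 0x92]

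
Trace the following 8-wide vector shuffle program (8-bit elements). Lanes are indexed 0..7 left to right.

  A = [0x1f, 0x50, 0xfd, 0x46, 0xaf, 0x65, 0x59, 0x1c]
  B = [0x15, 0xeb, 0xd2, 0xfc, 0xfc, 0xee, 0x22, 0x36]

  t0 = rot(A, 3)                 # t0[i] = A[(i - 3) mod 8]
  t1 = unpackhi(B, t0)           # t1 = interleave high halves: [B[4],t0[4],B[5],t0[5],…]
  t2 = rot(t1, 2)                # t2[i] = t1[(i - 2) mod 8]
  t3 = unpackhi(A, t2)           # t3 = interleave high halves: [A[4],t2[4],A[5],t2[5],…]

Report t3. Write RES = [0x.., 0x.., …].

→ t0 |65|59|1c|1f|50|fd|46|af|
→ t1 |fc|50|ee|fd|22|46|36|af|
→ t2 |36|af|fc|50|ee|fd|22|46|
→ t3 |af|ee|65|fd|59|22|1c|46|

RES = [ 0xaf  0xee  0x65  0xfd  0x59  0x22  0x1c  0x46 ]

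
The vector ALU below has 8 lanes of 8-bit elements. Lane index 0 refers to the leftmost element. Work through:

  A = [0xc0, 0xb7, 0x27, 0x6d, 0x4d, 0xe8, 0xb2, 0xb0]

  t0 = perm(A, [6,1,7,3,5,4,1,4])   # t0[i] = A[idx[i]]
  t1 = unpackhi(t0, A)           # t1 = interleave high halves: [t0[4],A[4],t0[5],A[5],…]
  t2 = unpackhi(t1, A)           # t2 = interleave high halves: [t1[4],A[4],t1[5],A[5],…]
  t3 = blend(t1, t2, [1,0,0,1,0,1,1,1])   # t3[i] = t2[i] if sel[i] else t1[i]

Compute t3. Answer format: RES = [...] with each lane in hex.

RES = [ 0xb7  0x4d  0x4d  0xe8  0xb7  0xb2  0xb0  0xb0 ]

t0 = [0xb2, 0xb7, 0xb0, 0x6d, 0xe8, 0x4d, 0xb7, 0x4d]
t1 = [0xe8, 0x4d, 0x4d, 0xe8, 0xb7, 0xb2, 0x4d, 0xb0]
t2 = [0xb7, 0x4d, 0xb2, 0xe8, 0x4d, 0xb2, 0xb0, 0xb0]
t3 = [0xb7, 0x4d, 0x4d, 0xe8, 0xb7, 0xb2, 0xb0, 0xb0]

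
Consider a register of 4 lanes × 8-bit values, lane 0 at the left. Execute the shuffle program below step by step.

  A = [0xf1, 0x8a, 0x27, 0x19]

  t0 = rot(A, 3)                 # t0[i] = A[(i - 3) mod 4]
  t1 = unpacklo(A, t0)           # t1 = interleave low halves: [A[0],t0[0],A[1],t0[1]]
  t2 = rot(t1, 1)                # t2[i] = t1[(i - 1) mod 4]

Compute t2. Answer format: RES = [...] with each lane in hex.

→ t0 |8a|27|19|f1|
→ t1 |f1|8a|8a|27|
→ t2 |27|f1|8a|8a|

RES = [0x27, 0xf1, 0x8a, 0x8a]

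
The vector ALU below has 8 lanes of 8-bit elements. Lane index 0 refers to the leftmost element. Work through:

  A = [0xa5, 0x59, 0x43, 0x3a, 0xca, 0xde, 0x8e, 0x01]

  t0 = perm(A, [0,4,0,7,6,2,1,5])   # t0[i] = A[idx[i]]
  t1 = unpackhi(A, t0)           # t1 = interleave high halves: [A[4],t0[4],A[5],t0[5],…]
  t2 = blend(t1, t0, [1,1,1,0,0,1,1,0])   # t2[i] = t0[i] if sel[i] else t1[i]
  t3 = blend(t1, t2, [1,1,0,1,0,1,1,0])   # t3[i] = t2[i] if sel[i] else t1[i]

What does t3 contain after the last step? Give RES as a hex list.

RES = [ 0xa5  0xca  0xde  0x43  0x8e  0x43  0x59  0xde ]

  t0: a5 ca a5 01 8e 43 59 de
  t1: ca 8e de 43 8e 59 01 de
  t2: a5 ca a5 43 8e 43 59 de
  t3: a5 ca de 43 8e 43 59 de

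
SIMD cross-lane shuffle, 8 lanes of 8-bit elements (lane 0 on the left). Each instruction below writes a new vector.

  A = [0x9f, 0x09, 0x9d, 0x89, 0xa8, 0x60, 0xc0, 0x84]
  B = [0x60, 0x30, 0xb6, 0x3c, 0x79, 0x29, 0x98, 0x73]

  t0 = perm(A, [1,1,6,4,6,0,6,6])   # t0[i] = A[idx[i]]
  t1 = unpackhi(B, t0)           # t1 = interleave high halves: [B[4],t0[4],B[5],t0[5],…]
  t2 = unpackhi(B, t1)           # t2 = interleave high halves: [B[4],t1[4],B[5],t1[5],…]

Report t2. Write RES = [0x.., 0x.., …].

RES = [0x79, 0x98, 0x29, 0xc0, 0x98, 0x73, 0x73, 0xc0]

→ t0 |09|09|c0|a8|c0|9f|c0|c0|
→ t1 |79|c0|29|9f|98|c0|73|c0|
→ t2 |79|98|29|c0|98|73|73|c0|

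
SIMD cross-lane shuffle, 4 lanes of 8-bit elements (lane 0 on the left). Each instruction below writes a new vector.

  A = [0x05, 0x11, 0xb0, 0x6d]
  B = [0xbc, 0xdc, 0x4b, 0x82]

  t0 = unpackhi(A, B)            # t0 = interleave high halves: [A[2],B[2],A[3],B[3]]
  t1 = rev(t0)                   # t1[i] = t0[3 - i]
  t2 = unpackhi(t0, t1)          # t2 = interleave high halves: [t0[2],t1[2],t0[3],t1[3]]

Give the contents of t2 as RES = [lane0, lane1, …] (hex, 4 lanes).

RES = [0x6d, 0x4b, 0x82, 0xb0]

t0 = [0xb0, 0x4b, 0x6d, 0x82]
t1 = [0x82, 0x6d, 0x4b, 0xb0]
t2 = [0x6d, 0x4b, 0x82, 0xb0]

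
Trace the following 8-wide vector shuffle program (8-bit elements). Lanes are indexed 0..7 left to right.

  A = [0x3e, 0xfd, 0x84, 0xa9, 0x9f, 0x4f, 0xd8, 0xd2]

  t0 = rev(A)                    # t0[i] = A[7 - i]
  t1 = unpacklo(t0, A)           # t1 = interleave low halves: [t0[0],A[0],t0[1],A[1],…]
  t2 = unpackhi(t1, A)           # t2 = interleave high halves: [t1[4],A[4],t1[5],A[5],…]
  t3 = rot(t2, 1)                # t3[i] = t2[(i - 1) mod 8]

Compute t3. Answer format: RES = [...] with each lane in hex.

t0 = [0xd2, 0xd8, 0x4f, 0x9f, 0xa9, 0x84, 0xfd, 0x3e]
t1 = [0xd2, 0x3e, 0xd8, 0xfd, 0x4f, 0x84, 0x9f, 0xa9]
t2 = [0x4f, 0x9f, 0x84, 0x4f, 0x9f, 0xd8, 0xa9, 0xd2]
t3 = [0xd2, 0x4f, 0x9f, 0x84, 0x4f, 0x9f, 0xd8, 0xa9]

RES = [ 0xd2  0x4f  0x9f  0x84  0x4f  0x9f  0xd8  0xa9 ]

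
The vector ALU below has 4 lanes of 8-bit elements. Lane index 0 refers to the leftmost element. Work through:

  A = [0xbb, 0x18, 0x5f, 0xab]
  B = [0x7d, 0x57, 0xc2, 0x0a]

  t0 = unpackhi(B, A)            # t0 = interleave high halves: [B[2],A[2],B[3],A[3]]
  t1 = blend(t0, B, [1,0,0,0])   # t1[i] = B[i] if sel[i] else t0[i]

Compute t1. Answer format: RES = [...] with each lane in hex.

RES = [ 0x7d  0x5f  0x0a  0xab ]

t0 = [0xc2, 0x5f, 0x0a, 0xab]
t1 = [0x7d, 0x5f, 0x0a, 0xab]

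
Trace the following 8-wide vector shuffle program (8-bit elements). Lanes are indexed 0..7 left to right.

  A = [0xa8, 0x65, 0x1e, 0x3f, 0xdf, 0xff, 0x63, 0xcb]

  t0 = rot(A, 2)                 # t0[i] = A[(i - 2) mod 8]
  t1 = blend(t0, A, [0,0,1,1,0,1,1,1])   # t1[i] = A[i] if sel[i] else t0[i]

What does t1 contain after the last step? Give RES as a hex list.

RES = [ 0x63  0xcb  0x1e  0x3f  0x1e  0xff  0x63  0xcb ]

  t0: 63 cb a8 65 1e 3f df ff
  t1: 63 cb 1e 3f 1e ff 63 cb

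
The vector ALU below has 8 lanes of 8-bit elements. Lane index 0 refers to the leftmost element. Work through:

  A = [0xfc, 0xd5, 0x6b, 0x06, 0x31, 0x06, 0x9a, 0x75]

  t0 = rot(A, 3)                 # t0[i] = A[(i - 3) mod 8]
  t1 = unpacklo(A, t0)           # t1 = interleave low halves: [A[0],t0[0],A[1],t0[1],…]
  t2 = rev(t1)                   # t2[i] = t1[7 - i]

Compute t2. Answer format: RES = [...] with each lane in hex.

  t0: 06 9a 75 fc d5 6b 06 31
  t1: fc 06 d5 9a 6b 75 06 fc
  t2: fc 06 75 6b 9a d5 06 fc

RES = [0xfc, 0x06, 0x75, 0x6b, 0x9a, 0xd5, 0x06, 0xfc]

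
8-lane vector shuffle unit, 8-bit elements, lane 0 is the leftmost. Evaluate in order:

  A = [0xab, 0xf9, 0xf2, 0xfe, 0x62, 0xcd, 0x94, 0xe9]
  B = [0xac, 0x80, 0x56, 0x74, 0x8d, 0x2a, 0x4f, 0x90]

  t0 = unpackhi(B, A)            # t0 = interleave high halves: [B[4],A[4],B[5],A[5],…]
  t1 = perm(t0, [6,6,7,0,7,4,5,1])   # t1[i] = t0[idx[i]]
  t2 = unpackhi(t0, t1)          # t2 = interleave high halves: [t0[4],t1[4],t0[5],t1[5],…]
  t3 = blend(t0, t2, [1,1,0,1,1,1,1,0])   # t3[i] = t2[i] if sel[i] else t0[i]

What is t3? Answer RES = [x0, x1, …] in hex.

RES = [ 0x4f  0xe9  0x2a  0x4f  0x90  0x94  0xe9  0xe9 ]

  t0: 8d 62 2a cd 4f 94 90 e9
  t1: 90 90 e9 8d e9 4f 94 62
  t2: 4f e9 94 4f 90 94 e9 62
  t3: 4f e9 2a 4f 90 94 e9 e9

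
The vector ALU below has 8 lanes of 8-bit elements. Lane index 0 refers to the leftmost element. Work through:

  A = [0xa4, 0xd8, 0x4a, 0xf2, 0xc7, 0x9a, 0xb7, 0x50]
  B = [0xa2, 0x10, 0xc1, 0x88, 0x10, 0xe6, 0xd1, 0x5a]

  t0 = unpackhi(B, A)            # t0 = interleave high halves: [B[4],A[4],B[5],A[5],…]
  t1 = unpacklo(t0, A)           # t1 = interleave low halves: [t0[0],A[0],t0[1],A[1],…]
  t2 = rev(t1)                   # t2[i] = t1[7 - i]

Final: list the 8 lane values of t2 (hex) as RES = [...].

→ t0 |10|c7|e6|9a|d1|b7|5a|50|
→ t1 |10|a4|c7|d8|e6|4a|9a|f2|
→ t2 |f2|9a|4a|e6|d8|c7|a4|10|

RES = [0xf2, 0x9a, 0x4a, 0xe6, 0xd8, 0xc7, 0xa4, 0x10]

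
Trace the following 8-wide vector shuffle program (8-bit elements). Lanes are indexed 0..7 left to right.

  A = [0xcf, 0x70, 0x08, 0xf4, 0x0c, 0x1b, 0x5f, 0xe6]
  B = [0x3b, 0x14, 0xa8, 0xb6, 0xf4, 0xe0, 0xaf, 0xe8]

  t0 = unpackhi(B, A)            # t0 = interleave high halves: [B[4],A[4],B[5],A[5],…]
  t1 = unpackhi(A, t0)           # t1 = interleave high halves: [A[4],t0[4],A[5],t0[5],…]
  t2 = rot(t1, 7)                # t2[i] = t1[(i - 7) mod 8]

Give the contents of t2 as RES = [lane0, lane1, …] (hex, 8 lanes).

RES = [0xaf, 0x1b, 0x5f, 0x5f, 0xe8, 0xe6, 0xe6, 0x0c]

  t0: f4 0c e0 1b af 5f e8 e6
  t1: 0c af 1b 5f 5f e8 e6 e6
  t2: af 1b 5f 5f e8 e6 e6 0c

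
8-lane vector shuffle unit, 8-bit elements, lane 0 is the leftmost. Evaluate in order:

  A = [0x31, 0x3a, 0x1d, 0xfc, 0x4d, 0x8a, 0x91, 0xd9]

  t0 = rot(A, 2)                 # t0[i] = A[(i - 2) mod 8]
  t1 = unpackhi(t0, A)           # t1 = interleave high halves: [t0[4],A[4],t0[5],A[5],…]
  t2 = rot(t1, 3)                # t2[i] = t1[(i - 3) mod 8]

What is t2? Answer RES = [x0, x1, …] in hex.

→ t0 |91|d9|31|3a|1d|fc|4d|8a|
→ t1 |1d|4d|fc|8a|4d|91|8a|d9|
→ t2 |91|8a|d9|1d|4d|fc|8a|4d|

RES = [ 0x91  0x8a  0xd9  0x1d  0x4d  0xfc  0x8a  0x4d ]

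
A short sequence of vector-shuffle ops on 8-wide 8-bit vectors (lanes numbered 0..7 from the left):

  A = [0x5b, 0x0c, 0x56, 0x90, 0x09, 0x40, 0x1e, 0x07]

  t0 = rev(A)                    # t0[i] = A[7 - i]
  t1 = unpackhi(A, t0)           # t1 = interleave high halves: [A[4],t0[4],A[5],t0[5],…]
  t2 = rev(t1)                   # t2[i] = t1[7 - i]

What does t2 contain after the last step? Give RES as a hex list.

  t0: 07 1e 40 09 90 56 0c 5b
  t1: 09 90 40 56 1e 0c 07 5b
  t2: 5b 07 0c 1e 56 40 90 09

RES = [ 0x5b  0x07  0x0c  0x1e  0x56  0x40  0x90  0x09 ]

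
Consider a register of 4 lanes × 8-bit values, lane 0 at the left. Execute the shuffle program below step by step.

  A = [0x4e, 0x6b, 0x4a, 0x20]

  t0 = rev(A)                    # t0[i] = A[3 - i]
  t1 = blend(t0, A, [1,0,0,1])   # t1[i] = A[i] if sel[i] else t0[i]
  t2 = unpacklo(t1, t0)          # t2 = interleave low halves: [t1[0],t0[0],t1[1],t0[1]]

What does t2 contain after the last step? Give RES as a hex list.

RES = [ 0x4e  0x20  0x4a  0x4a ]

t0 = [0x20, 0x4a, 0x6b, 0x4e]
t1 = [0x4e, 0x4a, 0x6b, 0x20]
t2 = [0x4e, 0x20, 0x4a, 0x4a]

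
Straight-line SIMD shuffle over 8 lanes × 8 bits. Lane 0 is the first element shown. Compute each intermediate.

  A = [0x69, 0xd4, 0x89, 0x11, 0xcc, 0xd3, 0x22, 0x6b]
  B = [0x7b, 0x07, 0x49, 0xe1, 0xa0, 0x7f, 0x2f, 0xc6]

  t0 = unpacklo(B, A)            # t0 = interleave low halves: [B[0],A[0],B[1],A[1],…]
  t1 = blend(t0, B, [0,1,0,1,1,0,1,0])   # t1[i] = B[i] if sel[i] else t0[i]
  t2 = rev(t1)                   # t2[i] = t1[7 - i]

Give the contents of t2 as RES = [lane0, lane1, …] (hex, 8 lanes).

RES = [0x11, 0x2f, 0x89, 0xa0, 0xe1, 0x07, 0x07, 0x7b]

→ t0 |7b|69|07|d4|49|89|e1|11|
→ t1 |7b|07|07|e1|a0|89|2f|11|
→ t2 |11|2f|89|a0|e1|07|07|7b|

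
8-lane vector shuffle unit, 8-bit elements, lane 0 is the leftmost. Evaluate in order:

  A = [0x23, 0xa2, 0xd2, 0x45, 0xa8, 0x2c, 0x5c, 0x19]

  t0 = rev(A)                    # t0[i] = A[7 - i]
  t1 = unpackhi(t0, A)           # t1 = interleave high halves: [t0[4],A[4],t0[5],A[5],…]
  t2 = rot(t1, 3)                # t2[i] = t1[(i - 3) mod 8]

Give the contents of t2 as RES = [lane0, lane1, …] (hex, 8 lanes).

RES = [0x5c, 0x23, 0x19, 0x45, 0xa8, 0xd2, 0x2c, 0xa2]

→ t0 |19|5c|2c|a8|45|d2|a2|23|
→ t1 |45|a8|d2|2c|a2|5c|23|19|
→ t2 |5c|23|19|45|a8|d2|2c|a2|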